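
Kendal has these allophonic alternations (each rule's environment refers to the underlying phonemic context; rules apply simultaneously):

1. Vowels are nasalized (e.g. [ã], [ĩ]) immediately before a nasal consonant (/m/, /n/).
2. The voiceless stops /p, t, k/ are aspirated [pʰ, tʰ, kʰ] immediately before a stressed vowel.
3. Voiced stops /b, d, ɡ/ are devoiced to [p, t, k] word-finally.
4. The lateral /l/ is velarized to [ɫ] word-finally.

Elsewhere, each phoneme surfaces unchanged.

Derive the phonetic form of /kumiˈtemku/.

[kũmiˈtʰẽmku]

/k/ (word-initial) fails the environment for rule 2, so it stays [k].
Rule 1 applies to /u/ (between /k/ and /m/: before a nasal consonant) → [ũ].
/m/ (between /u/ and /i/) is unaffected → [m].
/i/ — between /m/ and /t/; rule 1 does not apply here → [i].
Rule 2 applies to /t/ (between /i/ and /e/: immediately before a stressed vowel) → [tʰ].
/e/ (between /t/ and /m/): before a nasal consonant, so rule 1 applies → [ẽ].
/m/ (between /e/ and /k/) is unaffected → [m].
/k/ — between /m/ and /u/; rule 2 does not apply here → [k].
/u/ (word-final): rule 1 targets it, but not before a nasal consonant → unchanged [u].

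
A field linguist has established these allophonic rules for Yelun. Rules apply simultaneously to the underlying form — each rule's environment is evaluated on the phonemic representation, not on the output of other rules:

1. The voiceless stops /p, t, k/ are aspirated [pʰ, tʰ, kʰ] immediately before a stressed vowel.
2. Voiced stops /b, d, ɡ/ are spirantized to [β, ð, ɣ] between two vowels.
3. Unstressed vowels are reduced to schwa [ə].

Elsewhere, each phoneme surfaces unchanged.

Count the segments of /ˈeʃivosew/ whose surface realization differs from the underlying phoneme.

3

Segments that undergo a rule: /i/ → [ə] (rule 3); /o/ → [ə] (rule 3); /e/ → [ə] (rule 3).
All other segments surface unchanged.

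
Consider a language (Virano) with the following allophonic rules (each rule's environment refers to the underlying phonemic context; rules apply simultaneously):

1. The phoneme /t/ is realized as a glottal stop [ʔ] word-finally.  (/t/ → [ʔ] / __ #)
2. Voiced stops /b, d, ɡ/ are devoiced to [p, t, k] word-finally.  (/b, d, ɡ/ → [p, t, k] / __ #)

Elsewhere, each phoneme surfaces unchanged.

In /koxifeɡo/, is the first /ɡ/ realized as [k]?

No

/ɡ/ (between /e/ and /o/) is in the target of rule 2 but the environment (word-finally) is not met → [ɡ].
The actual realization is [ɡ], not [k].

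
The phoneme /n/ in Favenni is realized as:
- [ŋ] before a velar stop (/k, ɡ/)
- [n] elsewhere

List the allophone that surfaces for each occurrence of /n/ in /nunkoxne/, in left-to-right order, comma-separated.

[n], [ŋ], [n]

Occurrence 1 (position 1): no conditioning environment matches → elsewhere allophone [n].
Occurrence 2 (position 3): before a velar stop → [ŋ].
Occurrence 3 (position 7): no conditioning environment matches → elsewhere allophone [n].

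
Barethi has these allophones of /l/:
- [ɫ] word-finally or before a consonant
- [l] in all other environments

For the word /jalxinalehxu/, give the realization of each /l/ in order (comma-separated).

Occurrence 1 (position 3): word-finally or before a consonant → [ɫ].
Occurrence 2 (position 8): no conditioning environment matches → elsewhere allophone [l].

[ɫ], [l]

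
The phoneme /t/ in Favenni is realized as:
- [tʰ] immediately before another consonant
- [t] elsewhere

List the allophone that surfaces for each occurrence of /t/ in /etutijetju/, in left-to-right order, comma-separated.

Occurrence 1 (position 2): no conditioning environment matches → elsewhere allophone [t].
Occurrence 2 (position 4): no conditioning environment matches → elsewhere allophone [t].
Occurrence 3 (position 8): immediately before another consonant → [tʰ].

[t], [t], [tʰ]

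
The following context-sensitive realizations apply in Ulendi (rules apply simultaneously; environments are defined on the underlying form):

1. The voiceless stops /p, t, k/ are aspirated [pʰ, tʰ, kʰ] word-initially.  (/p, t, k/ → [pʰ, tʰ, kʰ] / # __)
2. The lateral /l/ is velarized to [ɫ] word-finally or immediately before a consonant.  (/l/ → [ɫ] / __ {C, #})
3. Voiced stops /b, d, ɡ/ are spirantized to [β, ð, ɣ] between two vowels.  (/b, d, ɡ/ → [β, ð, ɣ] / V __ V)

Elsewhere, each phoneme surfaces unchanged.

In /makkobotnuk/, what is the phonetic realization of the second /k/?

[k]

/k/ (between /k/ and /o/): rule 1 targets it, but not word-initially → unchanged [k].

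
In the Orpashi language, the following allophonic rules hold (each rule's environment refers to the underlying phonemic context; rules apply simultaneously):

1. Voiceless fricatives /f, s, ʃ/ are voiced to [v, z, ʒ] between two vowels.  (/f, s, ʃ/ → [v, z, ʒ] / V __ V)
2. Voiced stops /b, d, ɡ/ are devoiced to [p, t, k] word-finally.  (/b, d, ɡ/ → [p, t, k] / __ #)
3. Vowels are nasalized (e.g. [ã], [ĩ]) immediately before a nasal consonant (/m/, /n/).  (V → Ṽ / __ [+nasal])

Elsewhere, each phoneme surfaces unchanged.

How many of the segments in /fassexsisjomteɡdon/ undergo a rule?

Segments that undergo a rule: /o/ → [õ] (rule 3); /o/ → [õ] (rule 3).
All other segments surface unchanged.

2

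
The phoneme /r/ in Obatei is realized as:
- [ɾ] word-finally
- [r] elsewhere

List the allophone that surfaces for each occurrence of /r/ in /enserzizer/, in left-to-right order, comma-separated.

Occurrence 1 (position 5): no conditioning environment matches → elsewhere allophone [r].
Occurrence 2 (position 10): word-finally → [ɾ].

[r], [ɾ]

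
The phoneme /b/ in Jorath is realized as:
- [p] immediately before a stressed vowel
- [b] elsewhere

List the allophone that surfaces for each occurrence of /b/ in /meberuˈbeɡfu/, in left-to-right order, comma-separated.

Occurrence 1 (position 3): no conditioning environment matches → elsewhere allophone [b].
Occurrence 2 (position 7): immediately before a stressed vowel → [p].

[b], [p]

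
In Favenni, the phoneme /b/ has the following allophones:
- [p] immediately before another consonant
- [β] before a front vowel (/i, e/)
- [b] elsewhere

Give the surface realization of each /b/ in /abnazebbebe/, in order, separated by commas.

Occurrence 1 (position 2): immediately before another consonant → [p].
Occurrence 2 (position 7): immediately before another consonant → [p].
Occurrence 3 (position 8): before a front vowel (/i, e/) → [β].
Occurrence 4 (position 10): before a front vowel (/i, e/) → [β].

[p], [p], [β], [β]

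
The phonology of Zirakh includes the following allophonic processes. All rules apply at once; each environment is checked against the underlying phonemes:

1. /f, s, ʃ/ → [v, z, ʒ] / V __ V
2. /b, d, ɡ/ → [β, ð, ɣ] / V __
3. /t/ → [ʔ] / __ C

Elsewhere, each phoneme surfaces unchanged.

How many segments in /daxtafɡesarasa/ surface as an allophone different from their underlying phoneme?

Segments that undergo a rule: /s/ → [z] (rule 1); /s/ → [z] (rule 1).
All other segments surface unchanged.

2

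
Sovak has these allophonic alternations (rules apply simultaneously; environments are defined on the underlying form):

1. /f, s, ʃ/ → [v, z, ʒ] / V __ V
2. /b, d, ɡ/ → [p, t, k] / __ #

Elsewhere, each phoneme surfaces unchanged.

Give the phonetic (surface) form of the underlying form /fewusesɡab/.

[fewuzesɡap]

/f/ — word-initial; rule 1 does not apply here → [f].
/e/ — not in any rule's target class → [e].
/w/ — not in any rule's target class → [w].
/u/ (between /w/ and /s/) is unaffected → [u].
/s/ (between /u/ and /e/) occurs between two vowels → [z] by rule 1.
/e/ stays [e].
/s/ (between /e/ and /ɡ/) fails the environment for rule 1, so it stays [s].
/ɡ/ (between /s/ and /a/) fails the environment for rule 2, so it stays [ɡ].
/a/ — not in any rule's target class → [a].
/b/ (word-final) occurs word-finally → [p] by rule 2.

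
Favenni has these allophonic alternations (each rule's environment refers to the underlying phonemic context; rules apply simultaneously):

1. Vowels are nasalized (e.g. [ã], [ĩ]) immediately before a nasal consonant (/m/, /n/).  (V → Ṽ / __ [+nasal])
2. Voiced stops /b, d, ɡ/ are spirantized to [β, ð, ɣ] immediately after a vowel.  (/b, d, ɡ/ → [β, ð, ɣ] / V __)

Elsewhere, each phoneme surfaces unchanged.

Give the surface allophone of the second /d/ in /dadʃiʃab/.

[ð]

/d/ (between /a/ and /ʃ/): immediately after a vowel, so rule 2 applies → [ð].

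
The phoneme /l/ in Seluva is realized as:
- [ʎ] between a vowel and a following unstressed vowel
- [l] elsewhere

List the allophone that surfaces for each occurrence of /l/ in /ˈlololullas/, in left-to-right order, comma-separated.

Occurrence 1 (position 1): no conditioning environment matches → elsewhere allophone [l].
Occurrence 2 (position 3): between a vowel and a following unstressed vowel → [ʎ].
Occurrence 3 (position 5): between a vowel and a following unstressed vowel → [ʎ].
Occurrence 4 (position 7): no conditioning environment matches → elsewhere allophone [l].
Occurrence 5 (position 8): no conditioning environment matches → elsewhere allophone [l].

[l], [ʎ], [ʎ], [l], [l]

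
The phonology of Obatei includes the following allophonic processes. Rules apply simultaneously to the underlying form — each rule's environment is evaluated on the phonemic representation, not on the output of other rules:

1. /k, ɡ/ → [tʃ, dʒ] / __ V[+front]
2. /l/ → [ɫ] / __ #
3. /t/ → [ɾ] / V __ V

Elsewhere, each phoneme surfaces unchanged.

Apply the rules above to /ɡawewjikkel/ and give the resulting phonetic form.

/ɡ/ (word-initial): rule 1 targets it, but not before a front vowel → unchanged [ɡ].
/a/ (between /ɡ/ and /w/): no rule targets it → [a].
/w/ stays [w].
/e/ — not in any rule's target class → [e].
/w/ (between /e/ and /j/) is unaffected → [w].
/j/ stays [j].
/i/ (between /j/ and /k/): no rule targets it → [i].
/k/ (between /i/ and /k/) is in the target of rule 1 but the environment (before a front vowel) is not met → [k].
Rule 1 applies to /k/ (between /k/ and /e/: before a front vowel) → [tʃ].
/e/ stays [e].
Rule 2 applies to /l/ (word-final: word-finally) → [ɫ].

[ɡawewjiktʃeɫ]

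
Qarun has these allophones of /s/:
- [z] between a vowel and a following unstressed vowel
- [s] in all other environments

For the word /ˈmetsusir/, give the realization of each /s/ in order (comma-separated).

[s], [z]

Occurrence 1 (position 4): no conditioning environment matches → elsewhere allophone [s].
Occurrence 2 (position 6): between a vowel and a following unstressed vowel → [z].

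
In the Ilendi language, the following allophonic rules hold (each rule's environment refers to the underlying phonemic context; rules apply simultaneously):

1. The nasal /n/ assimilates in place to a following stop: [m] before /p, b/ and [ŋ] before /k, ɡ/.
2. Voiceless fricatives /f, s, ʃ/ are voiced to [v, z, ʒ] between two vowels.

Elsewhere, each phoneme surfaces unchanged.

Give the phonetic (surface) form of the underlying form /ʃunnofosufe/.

/ʃ/ (word-initial) fails the environment for rule 2, so it stays [ʃ].
/u/ — not in any rule's target class → [u].
/n/ (between /u/ and /n/) is in the target of rule 1 but the environment (before a labial or velar stop) is not met → [n].
/n/ — between /n/ and /o/; rule 1 does not apply here → [n].
/o/ (between /n/ and /f/): no rule targets it → [o].
/f/ (between /o/ and /o/) occurs between two vowels → [v] by rule 2.
/o/ (between /f/ and /s/) is unaffected → [o].
Rule 2 applies to /s/ (between /o/ and /u/: between two vowels) → [z].
/u/ stays [u].
/f/ (between /u/ and /e/): between two vowels, so rule 2 applies → [v].
/e/ (word-final): no rule targets it → [e].

[ʃunnovozuve]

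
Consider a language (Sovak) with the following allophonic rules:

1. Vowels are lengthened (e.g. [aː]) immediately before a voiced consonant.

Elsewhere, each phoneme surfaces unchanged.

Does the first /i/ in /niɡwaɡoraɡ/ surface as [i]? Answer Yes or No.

/i/ — between /n/ and /ɡ/, before a voiced consonant — surfaces as [iː] (rule 1).
The actual realization is [iː], not [i].

No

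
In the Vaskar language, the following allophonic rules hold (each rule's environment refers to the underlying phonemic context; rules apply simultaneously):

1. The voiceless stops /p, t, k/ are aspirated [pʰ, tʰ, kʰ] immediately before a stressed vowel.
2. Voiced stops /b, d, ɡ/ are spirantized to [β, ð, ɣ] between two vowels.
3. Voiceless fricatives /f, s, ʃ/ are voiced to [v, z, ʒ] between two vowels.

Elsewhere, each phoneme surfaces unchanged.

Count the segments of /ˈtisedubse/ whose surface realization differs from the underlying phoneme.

Segments that undergo a rule: /t/ → [tʰ] (rule 1); /s/ → [z] (rule 3); /d/ → [ð] (rule 2).
All other segments surface unchanged.

3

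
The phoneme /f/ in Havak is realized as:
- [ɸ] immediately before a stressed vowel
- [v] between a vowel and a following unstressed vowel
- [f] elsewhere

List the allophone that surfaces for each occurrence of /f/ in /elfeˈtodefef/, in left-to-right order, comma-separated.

Occurrence 1 (position 3): no conditioning environment matches → elsewhere allophone [f].
Occurrence 2 (position 9): between a vowel and a following unstressed vowel → [v].
Occurrence 3 (position 11): no conditioning environment matches → elsewhere allophone [f].

[f], [v], [f]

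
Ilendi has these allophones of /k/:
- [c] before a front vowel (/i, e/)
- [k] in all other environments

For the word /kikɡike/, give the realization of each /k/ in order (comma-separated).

Occurrence 1 (position 1): before a front vowel → [c].
Occurrence 2 (position 3): no conditioning environment matches → elsewhere allophone [k].
Occurrence 3 (position 6): before a front vowel → [c].

[c], [k], [c]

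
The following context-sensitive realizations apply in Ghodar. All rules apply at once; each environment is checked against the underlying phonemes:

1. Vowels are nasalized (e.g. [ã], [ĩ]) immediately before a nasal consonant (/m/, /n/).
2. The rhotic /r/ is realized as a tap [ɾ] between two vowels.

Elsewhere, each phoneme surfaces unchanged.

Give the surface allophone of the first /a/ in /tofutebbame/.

/a/ (between /b/ and /m/) occurs before a nasal consonant → [ã] by rule 1.

[ã]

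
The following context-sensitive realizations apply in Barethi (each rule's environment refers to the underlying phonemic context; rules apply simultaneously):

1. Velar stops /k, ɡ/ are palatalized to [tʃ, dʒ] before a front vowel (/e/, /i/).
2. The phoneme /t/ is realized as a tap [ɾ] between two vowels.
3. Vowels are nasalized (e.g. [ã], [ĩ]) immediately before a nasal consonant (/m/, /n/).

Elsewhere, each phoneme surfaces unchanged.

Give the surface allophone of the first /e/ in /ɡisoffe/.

[e]

/e/ (word-final) is in the target of rule 3 but the environment (before a nasal consonant) is not met → [e].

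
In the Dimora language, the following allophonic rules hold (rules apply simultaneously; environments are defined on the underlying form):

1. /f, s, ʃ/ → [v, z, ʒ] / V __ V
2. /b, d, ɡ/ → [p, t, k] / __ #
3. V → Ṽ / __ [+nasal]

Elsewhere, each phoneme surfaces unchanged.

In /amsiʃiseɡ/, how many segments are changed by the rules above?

4

Segments that undergo a rule: /a/ → [ã] (rule 3); /ʃ/ → [ʒ] (rule 1); /s/ → [z] (rule 1); /ɡ/ → [k] (rule 2).
All other segments surface unchanged.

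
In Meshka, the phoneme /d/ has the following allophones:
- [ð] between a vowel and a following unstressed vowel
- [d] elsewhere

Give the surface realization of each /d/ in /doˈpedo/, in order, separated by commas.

[d], [ð]

Occurrence 1 (position 1): no conditioning environment matches → elsewhere allophone [d].
Occurrence 2 (position 5): between a vowel and a following unstressed vowel → [ð].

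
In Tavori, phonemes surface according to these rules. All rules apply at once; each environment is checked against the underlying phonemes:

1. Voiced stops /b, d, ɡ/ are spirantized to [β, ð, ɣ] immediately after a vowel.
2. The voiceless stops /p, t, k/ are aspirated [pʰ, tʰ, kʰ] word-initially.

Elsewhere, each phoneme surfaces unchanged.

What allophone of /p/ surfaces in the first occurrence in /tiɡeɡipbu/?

[p]

/p/ (between /i/ and /b/) fails the environment for rule 2, so it stays [p].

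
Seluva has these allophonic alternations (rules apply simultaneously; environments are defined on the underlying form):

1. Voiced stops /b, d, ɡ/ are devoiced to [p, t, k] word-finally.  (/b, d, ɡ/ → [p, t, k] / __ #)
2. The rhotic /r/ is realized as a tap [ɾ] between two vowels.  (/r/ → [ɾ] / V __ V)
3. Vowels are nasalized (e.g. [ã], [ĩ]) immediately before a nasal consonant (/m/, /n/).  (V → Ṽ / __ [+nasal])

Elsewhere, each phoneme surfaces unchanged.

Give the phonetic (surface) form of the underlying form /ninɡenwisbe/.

[nĩnɡẽnwisbe]

/i/ meets the environment for rule 3 (before a nasal consonant) → [ĩ].
/ɡ/ (between /n/ and /e/) is in the target of rule 1 but the environment (word-finally) is not met → [ɡ].
/e/ (between /ɡ/ and /n/): before a nasal consonant, so rule 3 applies → [ẽ].
/i/ (between /w/ and /s/) fails the environment for rule 3, so it stays [i].
/b/ (between /s/ and /e/) is in the target of rule 1 but the environment (word-finally) is not met → [b].
/e/ (word-final) fails the environment for rule 3, so it stays [e].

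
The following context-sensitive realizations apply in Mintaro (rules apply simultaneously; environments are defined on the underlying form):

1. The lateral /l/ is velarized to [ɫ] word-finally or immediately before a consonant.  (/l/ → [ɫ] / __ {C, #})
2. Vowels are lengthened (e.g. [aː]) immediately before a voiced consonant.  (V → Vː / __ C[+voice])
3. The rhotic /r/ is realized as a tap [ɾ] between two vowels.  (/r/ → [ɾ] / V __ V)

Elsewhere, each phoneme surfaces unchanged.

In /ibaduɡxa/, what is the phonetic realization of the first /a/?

Rule 2 applies to /a/ (between /b/ and /d/: before a voiced consonant) → [aː].

[aː]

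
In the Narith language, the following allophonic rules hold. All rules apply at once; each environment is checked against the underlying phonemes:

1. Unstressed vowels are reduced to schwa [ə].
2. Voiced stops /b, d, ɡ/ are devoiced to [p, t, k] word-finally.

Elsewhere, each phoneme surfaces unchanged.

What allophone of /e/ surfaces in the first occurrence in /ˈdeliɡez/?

[e]

/e/ (between /d/ and /l/) fails the environment for rule 1, so it stays [e].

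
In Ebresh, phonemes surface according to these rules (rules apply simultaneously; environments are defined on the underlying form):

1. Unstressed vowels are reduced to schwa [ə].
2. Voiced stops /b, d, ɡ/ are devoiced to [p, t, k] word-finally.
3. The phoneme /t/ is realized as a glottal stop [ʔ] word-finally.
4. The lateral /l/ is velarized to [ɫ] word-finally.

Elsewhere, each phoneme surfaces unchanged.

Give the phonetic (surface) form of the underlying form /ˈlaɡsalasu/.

/l/ — word-initial; rule 4 does not apply here → [l].
/a/ (between /l/ and /ɡ/): rule 1 targets it, but not in an unstressed syllable → unchanged [a].
/ɡ/ (between /a/ and /s/) fails the environment for rule 2, so it stays [ɡ].
/s/ (between /ɡ/ and /a/) is unaffected → [s].
/a/ meets the environment for rule 1 (in an unstressed syllable) → [ə].
/l/ — between /a/ and /a/; rule 4 does not apply here → [l].
/a/ meets the environment for rule 1 (in an unstressed syllable) → [ə].
/s/ — not in any rule's target class → [s].
/u/ meets the environment for rule 1 (in an unstressed syllable) → [ə].

[ˈlaɡsələsə]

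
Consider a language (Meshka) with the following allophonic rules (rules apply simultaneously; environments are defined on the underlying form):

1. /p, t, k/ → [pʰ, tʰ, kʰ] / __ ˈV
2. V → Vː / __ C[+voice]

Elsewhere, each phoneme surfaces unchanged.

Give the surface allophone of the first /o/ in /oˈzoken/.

[oː]

/o/ — word-initial, before a voiced consonant — surfaces as [oː] (rule 2).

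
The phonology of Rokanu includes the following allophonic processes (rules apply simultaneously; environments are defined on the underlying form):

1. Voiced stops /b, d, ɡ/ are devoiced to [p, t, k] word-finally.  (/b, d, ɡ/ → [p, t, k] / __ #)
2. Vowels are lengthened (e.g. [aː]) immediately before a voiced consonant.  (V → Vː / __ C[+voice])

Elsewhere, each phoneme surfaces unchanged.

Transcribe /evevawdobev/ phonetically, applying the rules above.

[eːveːvaːwdoːbeːv]

/e/ (word-initial): before a voiced consonant, so rule 2 applies → [eː].
/v/ — not in any rule's target class → [v].
/e/ (between /v/ and /v/): before a voiced consonant, so rule 2 applies → [eː].
/v/ (between /e/ and /a/) is unaffected → [v].
/a/ (between /v/ and /w/): before a voiced consonant, so rule 2 applies → [aː].
/w/ (between /a/ and /d/): no rule targets it → [w].
/d/ — between /w/ and /o/; rule 1 does not apply here → [d].
/o/ meets the environment for rule 2 (before a voiced consonant) → [oː].
/b/ (between /o/ and /e/) fails the environment for rule 1, so it stays [b].
Rule 2 applies to /e/ (between /b/ and /v/: before a voiced consonant) → [eː].
/v/ stays [v].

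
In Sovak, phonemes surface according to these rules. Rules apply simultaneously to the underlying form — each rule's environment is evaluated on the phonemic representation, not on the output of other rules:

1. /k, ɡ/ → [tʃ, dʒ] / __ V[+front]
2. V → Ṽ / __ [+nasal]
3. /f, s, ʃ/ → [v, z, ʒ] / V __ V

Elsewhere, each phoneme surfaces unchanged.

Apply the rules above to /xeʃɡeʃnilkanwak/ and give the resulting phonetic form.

/x/ (word-initial): no rule targets it → [x].
/e/ (between /x/ and /ʃ/) fails the environment for rule 2, so it stays [e].
/ʃ/ (between /e/ and /ɡ/) fails the environment for rule 3, so it stays [ʃ].
/ɡ/ (between /ʃ/ and /e/): before a front vowel, so rule 1 applies → [dʒ].
/e/ — between /ɡ/ and /ʃ/; rule 2 does not apply here → [e].
/ʃ/ (between /e/ and /n/) fails the environment for rule 3, so it stays [ʃ].
/n/ (between /ʃ/ and /i/) is unaffected → [n].
/i/ (between /n/ and /l/) fails the environment for rule 2, so it stays [i].
/l/ stays [l].
/k/ (between /l/ and /a/) fails the environment for rule 1, so it stays [k].
Rule 2 applies to /a/ (between /k/ and /n/: before a nasal consonant) → [ã].
/n/ — not in any rule's target class → [n].
/w/ stays [w].
/a/ (between /w/ and /k/): rule 2 targets it, but not before a nasal consonant → unchanged [a].
/k/ (word-final) fails the environment for rule 1, so it stays [k].

[xeʃdʒeʃnilkãnwak]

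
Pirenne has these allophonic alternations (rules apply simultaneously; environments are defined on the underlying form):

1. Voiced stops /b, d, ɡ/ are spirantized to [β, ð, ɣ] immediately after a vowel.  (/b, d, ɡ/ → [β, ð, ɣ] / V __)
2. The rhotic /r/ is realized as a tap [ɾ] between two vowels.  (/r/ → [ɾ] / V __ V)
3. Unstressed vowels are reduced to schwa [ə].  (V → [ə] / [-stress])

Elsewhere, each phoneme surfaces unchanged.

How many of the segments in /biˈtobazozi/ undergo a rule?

5

Segments that undergo a rule: /i/ → [ə] (rule 3); /b/ → [β] (rule 1); /a/ → [ə] (rule 3); /o/ → [ə] (rule 3); /i/ → [ə] (rule 3).
All other segments surface unchanged.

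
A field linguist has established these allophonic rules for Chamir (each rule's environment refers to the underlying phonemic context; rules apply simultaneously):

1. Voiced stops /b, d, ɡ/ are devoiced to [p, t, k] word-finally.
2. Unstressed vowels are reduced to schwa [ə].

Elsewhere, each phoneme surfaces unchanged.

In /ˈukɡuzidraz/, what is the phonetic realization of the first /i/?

Rule 2 applies to /i/ (between /z/ and /d/: in an unstressed syllable) → [ə].

[ə]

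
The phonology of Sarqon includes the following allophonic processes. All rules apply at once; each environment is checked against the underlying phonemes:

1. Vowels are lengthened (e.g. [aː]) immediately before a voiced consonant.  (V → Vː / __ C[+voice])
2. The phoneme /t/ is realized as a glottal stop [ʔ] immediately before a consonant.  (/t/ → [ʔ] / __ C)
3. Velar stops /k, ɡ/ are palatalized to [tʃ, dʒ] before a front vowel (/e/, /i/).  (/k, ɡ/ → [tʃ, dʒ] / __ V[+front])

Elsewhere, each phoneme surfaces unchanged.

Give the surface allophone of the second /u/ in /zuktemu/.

/u/ (word-final) is in the target of rule 1 but the environment (before a voiced consonant) is not met → [u].

[u]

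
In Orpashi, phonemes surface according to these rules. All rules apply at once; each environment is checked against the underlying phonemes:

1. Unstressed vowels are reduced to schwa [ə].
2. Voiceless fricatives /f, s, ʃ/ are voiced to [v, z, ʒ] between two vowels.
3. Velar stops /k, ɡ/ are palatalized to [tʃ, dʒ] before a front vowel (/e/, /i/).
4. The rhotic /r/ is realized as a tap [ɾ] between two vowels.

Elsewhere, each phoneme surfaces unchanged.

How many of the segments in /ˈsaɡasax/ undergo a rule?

3

Segments that undergo a rule: /a/ → [ə] (rule 1); /s/ → [z] (rule 2); /a/ → [ə] (rule 1).
All other segments surface unchanged.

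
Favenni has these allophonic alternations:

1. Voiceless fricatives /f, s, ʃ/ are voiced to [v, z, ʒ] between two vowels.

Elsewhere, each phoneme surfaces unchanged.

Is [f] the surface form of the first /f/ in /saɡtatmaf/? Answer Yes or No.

Yes

/f/ (word-final) is in the target of rule 1 but the environment (between two vowels) is not met → [f].
The actual realization is [f], which matches [f].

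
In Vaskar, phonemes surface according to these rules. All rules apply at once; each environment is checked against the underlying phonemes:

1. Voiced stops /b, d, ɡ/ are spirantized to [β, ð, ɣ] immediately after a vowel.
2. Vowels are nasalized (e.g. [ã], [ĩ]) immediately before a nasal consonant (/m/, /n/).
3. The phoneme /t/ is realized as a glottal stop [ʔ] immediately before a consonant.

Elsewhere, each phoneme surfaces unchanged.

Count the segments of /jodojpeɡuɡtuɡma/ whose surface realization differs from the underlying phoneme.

4

Segments that undergo a rule: /d/ → [ð] (rule 1); /ɡ/ → [ɣ] (rule 1); /ɡ/ → [ɣ] (rule 1); /ɡ/ → [ɣ] (rule 1).
All other segments surface unchanged.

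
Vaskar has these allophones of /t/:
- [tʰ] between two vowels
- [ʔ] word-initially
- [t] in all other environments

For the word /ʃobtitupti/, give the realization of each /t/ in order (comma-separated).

[t], [tʰ], [t]

Occurrence 1 (position 4): no conditioning environment matches → elsewhere allophone [t].
Occurrence 2 (position 6): between two vowels → [tʰ].
Occurrence 3 (position 9): no conditioning environment matches → elsewhere allophone [t].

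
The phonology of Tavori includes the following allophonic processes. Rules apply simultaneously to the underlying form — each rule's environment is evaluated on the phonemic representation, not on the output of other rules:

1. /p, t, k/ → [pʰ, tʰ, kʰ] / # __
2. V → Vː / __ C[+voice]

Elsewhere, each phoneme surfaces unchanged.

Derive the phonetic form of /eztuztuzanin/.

/e/ (word-initial) occurs before a voiced consonant → [eː] by rule 2.
/t/ (between /z/ and /u/) is in the target of rule 1 but the environment (word-initially) is not met → [t].
/u/ — between /t/ and /z/, before a voiced consonant — surfaces as [uː] (rule 2).
/t/ (between /z/ and /u/) fails the environment for rule 1, so it stays [t].
/u/ — between /t/ and /z/, before a voiced consonant — surfaces as [uː] (rule 2).
/a/ (between /z/ and /n/) occurs before a voiced consonant → [aː] by rule 2.
/i/ (between /n/ and /n/): before a voiced consonant, so rule 2 applies → [iː].

[eːztuːztuːzaːniːn]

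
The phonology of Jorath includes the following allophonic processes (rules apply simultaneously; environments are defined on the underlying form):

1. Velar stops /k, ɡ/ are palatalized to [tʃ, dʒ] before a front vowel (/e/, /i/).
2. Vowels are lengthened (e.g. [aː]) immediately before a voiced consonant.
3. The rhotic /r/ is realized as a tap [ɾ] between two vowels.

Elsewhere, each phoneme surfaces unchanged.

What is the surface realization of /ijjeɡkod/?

Rule 2 applies to /i/ (word-initial: before a voiced consonant) → [iː].
/j/ (between /i/ and /j/) is unaffected → [j].
/j/ (between /j/ and /e/): no rule targets it → [j].
Rule 2 applies to /e/ (between /j/ and /ɡ/: before a voiced consonant) → [eː].
/ɡ/ (between /e/ and /k/): rule 1 targets it, but not before a front vowel → unchanged [ɡ].
/k/ (between /ɡ/ and /o/) fails the environment for rule 1, so it stays [k].
/o/ — between /k/ and /d/, before a voiced consonant — surfaces as [oː] (rule 2).
/d/ (word-final): no rule targets it → [d].

[iːjjeːɡkoːd]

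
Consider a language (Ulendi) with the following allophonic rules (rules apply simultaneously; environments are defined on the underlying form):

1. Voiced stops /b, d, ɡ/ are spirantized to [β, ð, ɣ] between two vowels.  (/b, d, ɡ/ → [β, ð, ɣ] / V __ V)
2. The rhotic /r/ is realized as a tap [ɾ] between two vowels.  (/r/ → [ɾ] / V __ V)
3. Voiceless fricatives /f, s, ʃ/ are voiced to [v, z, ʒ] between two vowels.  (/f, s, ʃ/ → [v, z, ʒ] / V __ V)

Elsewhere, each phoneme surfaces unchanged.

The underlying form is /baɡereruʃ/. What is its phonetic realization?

/b/ (word-initial): rule 1 targets it, but not between two vowels → unchanged [b].
/a/ — not in any rule's target class → [a].
/ɡ/ meets the environment for rule 1 (between two vowels) → [ɣ].
/e/ (between /ɡ/ and /r/) is unaffected → [e].
/r/ meets the environment for rule 2 (between two vowels) → [ɾ].
/e/ stays [e].
/r/ — between /e/ and /u/, between two vowels — surfaces as [ɾ] (rule 2).
/u/ (between /r/ and /ʃ/) is unaffected → [u].
/ʃ/ (word-final) fails the environment for rule 3, so it stays [ʃ].

[baɣeɾeɾuʃ]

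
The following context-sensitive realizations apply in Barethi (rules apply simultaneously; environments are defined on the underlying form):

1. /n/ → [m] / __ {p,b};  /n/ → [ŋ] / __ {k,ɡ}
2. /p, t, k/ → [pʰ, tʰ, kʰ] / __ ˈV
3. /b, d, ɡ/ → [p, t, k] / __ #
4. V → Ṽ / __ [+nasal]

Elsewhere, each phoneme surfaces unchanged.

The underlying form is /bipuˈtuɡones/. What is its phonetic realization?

[bipuˈtʰuɡõnes]

/b/ (word-initial): rule 3 targets it, but not word-finally → unchanged [b].
/i/ (between /b/ and /p/) is in the target of rule 4 but the environment (before a nasal consonant) is not met → [i].
/p/ (between /i/ and /u/): rule 2 targets it, but not immediately before a stressed vowel → unchanged [p].
/u/ (between /p/ and /t/) fails the environment for rule 4, so it stays [u].
/t/ (between /u/ and /u/): immediately before a stressed vowel, so rule 2 applies → [tʰ].
/u/ (between /t/ and /ɡ/): rule 4 targets it, but not before a nasal consonant → unchanged [u].
/ɡ/ — between /u/ and /o/; rule 3 does not apply here → [ɡ].
/o/ — between /ɡ/ and /n/, before a nasal consonant — surfaces as [õ] (rule 4).
/n/ — between /o/ and /e/; rule 1 does not apply here → [n].
/e/ (between /n/ and /s/) is in the target of rule 4 but the environment (before a nasal consonant) is not met → [e].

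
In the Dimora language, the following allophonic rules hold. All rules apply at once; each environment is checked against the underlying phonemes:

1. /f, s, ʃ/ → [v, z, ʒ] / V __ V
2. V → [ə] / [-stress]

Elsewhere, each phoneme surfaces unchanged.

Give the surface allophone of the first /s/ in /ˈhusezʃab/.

/s/ meets the environment for rule 1 (between two vowels) → [z].

[z]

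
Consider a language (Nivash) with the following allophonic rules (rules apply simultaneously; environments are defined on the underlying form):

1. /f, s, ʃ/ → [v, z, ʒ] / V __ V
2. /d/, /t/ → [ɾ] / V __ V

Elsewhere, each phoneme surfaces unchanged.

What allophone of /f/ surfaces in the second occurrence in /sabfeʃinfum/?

[f]

/f/ (between /n/ and /u/) is in the target of rule 1 but the environment (between two vowels) is not met → [f].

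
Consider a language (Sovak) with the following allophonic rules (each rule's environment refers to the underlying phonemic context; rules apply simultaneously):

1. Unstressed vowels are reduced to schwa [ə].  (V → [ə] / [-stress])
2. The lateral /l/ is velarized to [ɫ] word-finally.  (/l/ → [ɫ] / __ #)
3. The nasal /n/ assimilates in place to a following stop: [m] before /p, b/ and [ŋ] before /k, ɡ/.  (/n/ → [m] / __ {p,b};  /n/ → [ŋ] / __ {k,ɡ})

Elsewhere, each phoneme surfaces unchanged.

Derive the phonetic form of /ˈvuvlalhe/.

[ˈvuvləlhə]

/v/ stays [v].
/u/ (between /v/ and /v/): rule 1 targets it, but not in an unstressed syllable → unchanged [u].
/v/ — not in any rule's target class → [v].
/l/ (between /v/ and /a/) is in the target of rule 2 but the environment (word-finally) is not met → [l].
/a/ (between /l/ and /l/) occurs in an unstressed syllable → [ə] by rule 1.
/l/ (between /a/ and /h/): rule 2 targets it, but not word-finally → unchanged [l].
/h/ — not in any rule's target class → [h].
/e/ — word-final, in an unstressed syllable — surfaces as [ə] (rule 1).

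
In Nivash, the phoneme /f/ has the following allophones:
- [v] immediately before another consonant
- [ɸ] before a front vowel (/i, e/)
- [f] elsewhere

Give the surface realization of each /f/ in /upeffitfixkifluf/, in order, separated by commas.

[v], [ɸ], [ɸ], [v], [f]

Occurrence 1 (position 4): immediately before another consonant → [v].
Occurrence 2 (position 5): before a front vowel (/i, e/) → [ɸ].
Occurrence 3 (position 8): before a front vowel (/i, e/) → [ɸ].
Occurrence 4 (position 13): immediately before another consonant → [v].
Occurrence 5 (position 16): no conditioning environment matches → elsewhere allophone [f].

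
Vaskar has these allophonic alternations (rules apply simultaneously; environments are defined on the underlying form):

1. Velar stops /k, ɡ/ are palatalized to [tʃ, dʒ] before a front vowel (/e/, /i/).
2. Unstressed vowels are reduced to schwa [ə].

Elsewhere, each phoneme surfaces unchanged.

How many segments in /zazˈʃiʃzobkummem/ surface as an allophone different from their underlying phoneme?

Segments that undergo a rule: /a/ → [ə] (rule 2); /o/ → [ə] (rule 2); /u/ → [ə] (rule 2); /e/ → [ə] (rule 2).
All other segments surface unchanged.

4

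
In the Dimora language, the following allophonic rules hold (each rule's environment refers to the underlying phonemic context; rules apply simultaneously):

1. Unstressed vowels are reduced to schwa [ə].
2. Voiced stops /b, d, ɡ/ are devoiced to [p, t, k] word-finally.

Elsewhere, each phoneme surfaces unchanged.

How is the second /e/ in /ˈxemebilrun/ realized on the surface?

/e/ meets the environment for rule 1 (in an unstressed syllable) → [ə].

[ə]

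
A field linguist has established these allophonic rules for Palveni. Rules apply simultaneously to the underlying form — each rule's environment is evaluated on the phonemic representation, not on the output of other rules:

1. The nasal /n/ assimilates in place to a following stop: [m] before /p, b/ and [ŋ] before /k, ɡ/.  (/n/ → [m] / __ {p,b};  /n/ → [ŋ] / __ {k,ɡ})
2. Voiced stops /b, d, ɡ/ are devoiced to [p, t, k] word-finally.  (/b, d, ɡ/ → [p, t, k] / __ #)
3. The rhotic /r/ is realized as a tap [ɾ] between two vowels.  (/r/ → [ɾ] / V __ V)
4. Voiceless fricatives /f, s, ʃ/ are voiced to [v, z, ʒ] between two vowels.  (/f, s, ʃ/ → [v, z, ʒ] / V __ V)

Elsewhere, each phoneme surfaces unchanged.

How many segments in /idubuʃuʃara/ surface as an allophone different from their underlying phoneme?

Segments that undergo a rule: /ʃ/ → [ʒ] (rule 4); /ʃ/ → [ʒ] (rule 4); /r/ → [ɾ] (rule 3).
All other segments surface unchanged.

3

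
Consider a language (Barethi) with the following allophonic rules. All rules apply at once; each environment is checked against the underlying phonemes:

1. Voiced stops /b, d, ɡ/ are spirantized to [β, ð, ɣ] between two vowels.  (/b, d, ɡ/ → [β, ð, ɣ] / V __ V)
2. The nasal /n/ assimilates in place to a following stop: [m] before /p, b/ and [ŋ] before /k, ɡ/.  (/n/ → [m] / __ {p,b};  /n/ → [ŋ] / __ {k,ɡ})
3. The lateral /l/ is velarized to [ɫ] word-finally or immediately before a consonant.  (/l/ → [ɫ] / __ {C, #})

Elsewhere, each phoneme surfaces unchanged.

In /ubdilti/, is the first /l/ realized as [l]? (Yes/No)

Rule 3 applies to /l/ (between /i/ and /t/: word-finally or immediately before a consonant) → [ɫ].
The actual realization is [ɫ], not [l].

No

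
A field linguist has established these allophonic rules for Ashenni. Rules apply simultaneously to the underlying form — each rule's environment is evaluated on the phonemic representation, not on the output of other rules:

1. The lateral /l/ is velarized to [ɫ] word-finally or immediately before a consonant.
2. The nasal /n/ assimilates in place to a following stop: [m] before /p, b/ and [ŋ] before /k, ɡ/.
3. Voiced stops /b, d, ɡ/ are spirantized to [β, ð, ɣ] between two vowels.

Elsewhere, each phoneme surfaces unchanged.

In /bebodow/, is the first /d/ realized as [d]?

/d/ (between /o/ and /o/) occurs between two vowels → [ð] by rule 3.
The actual realization is [ð], not [d].

No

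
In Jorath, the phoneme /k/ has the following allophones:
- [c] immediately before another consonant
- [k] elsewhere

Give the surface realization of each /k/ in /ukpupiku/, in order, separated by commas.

Occurrence 1 (position 2): immediately before another consonant → [c].
Occurrence 2 (position 7): no conditioning environment matches → elsewhere allophone [k].

[c], [k]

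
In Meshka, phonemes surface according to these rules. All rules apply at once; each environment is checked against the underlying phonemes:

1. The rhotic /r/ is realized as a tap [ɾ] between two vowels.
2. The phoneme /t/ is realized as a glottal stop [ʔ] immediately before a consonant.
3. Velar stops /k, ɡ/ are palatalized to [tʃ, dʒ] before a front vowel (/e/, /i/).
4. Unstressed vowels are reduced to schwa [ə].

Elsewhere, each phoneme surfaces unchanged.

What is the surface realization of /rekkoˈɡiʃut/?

/r/ (word-initial) fails the environment for rule 1, so it stays [r].
Rule 4 applies to /e/ (between /r/ and /k/: in an unstressed syllable) → [ə].
/k/ (between /e/ and /k/) is in the target of rule 3 but the environment (before a front vowel) is not met → [k].
/k/ — between /k/ and /o/; rule 3 does not apply here → [k].
/o/ — between /k/ and /ɡ/, in an unstressed syllable — surfaces as [ə] (rule 4).
/ɡ/ meets the environment for rule 3 (before a front vowel) → [dʒ].
/i/ (between /ɡ/ and /ʃ/) is in the target of rule 4 but the environment (in an unstressed syllable) is not met → [i].
Rule 4 applies to /u/ (between /ʃ/ and /t/: in an unstressed syllable) → [ə].
/t/ — word-final; rule 2 does not apply here → [t].

[rəkkəˈdʒiʃət]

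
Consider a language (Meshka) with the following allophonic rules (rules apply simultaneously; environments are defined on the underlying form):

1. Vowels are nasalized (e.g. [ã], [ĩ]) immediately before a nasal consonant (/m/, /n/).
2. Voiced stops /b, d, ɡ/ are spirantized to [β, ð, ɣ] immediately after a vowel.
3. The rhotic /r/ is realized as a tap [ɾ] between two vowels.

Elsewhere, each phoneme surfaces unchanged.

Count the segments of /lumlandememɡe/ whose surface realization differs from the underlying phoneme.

Segments that undergo a rule: /u/ → [ũ] (rule 1); /a/ → [ã] (rule 1); /e/ → [ẽ] (rule 1); /e/ → [ẽ] (rule 1).
All other segments surface unchanged.

4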